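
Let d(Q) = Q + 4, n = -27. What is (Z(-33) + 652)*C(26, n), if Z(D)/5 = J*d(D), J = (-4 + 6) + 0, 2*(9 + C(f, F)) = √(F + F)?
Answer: -3258 + 543*I*√6 ≈ -3258.0 + 1330.1*I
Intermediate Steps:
d(Q) = 4 + Q
C(f, F) = -9 + √2*√F/2 (C(f, F) = -9 + √(F + F)/2 = -9 + √(2*F)/2 = -9 + (√2*√F)/2 = -9 + √2*√F/2)
J = 2 (J = 2 + 0 = 2)
Z(D) = 40 + 10*D (Z(D) = 5*(2*(4 + D)) = 5*(8 + 2*D) = 40 + 10*D)
(Z(-33) + 652)*C(26, n) = ((40 + 10*(-33)) + 652)*(-9 + √2*√(-27)/2) = ((40 - 330) + 652)*(-9 + √2*(3*I*√3)/2) = (-290 + 652)*(-9 + 3*I*√6/2) = 362*(-9 + 3*I*√6/2) = -3258 + 543*I*√6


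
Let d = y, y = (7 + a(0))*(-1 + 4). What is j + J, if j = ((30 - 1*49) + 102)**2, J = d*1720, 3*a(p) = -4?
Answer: 36129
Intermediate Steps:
a(p) = -4/3 (a(p) = (1/3)*(-4) = -4/3)
y = 17 (y = (7 - 4/3)*(-1 + 4) = (17/3)*3 = 17)
d = 17
J = 29240 (J = 17*1720 = 29240)
j = 6889 (j = ((30 - 49) + 102)**2 = (-19 + 102)**2 = 83**2 = 6889)
j + J = 6889 + 29240 = 36129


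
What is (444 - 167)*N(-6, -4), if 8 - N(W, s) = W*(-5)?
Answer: -6094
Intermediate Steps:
N(W, s) = 8 + 5*W (N(W, s) = 8 - W*(-5) = 8 - (-5)*W = 8 + 5*W)
(444 - 167)*N(-6, -4) = (444 - 167)*(8 + 5*(-6)) = 277*(8 - 30) = 277*(-22) = -6094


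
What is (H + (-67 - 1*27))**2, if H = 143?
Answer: 2401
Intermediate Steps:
(H + (-67 - 1*27))**2 = (143 + (-67 - 1*27))**2 = (143 + (-67 - 27))**2 = (143 - 94)**2 = 49**2 = 2401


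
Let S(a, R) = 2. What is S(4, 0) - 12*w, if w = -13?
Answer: 158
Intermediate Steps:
S(4, 0) - 12*w = 2 - 12*(-13) = 2 + 156 = 158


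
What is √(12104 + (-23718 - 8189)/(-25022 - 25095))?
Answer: 5*√1216135262991/50117 ≈ 110.02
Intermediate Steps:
√(12104 + (-23718 - 8189)/(-25022 - 25095)) = √(12104 - 31907/(-50117)) = √(12104 - 31907*(-1/50117)) = √(12104 + 31907/50117) = √(606648075/50117) = 5*√1216135262991/50117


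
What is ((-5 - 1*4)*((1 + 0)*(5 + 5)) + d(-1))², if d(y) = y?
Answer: 8281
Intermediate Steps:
((-5 - 1*4)*((1 + 0)*(5 + 5)) + d(-1))² = ((-5 - 1*4)*((1 + 0)*(5 + 5)) - 1)² = ((-5 - 4)*(1*10) - 1)² = (-9*10 - 1)² = (-90 - 1)² = (-91)² = 8281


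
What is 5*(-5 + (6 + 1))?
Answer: 10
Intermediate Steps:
5*(-5 + (6 + 1)) = 5*(-5 + 7) = 5*2 = 10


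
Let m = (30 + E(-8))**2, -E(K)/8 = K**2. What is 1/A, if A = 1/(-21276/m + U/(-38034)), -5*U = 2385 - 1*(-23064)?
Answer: 155529713/3681754590 ≈ 0.042243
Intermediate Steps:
E(K) = -8*K**2
m = 232324 (m = (30 - 8*(-8)**2)**2 = (30 - 8*64)**2 = (30 - 512)**2 = (-482)**2 = 232324)
U = -25449/5 (U = -(2385 - 1*(-23064))/5 = -(2385 + 23064)/5 = -1/5*25449 = -25449/5 ≈ -5089.8)
A = 3681754590/155529713 (A = 1/(-21276/232324 - 25449/5/(-38034)) = 1/(-21276*1/232324 - 25449/5*(-1/38034)) = 1/(-5319/58081 + 8483/63390) = 1/(155529713/3681754590) = 3681754590/155529713 ≈ 23.672)
1/A = 1/(3681754590/155529713) = 155529713/3681754590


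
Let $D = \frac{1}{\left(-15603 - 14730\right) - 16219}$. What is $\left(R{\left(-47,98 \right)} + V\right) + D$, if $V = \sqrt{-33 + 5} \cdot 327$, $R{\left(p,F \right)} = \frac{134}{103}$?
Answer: $\frac{6237865}{4794856} + 654 i \sqrt{7} \approx 1.3009 + 1730.3 i$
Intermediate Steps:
$R{\left(p,F \right)} = \frac{134}{103}$ ($R{\left(p,F \right)} = 134 \cdot \frac{1}{103} = \frac{134}{103}$)
$V = 654 i \sqrt{7}$ ($V = \sqrt{-28} \cdot 327 = 2 i \sqrt{7} \cdot 327 = 654 i \sqrt{7} \approx 1730.3 i$)
$D = - \frac{1}{46552}$ ($D = \frac{1}{-30333 - 16219} = \frac{1}{-46552} = - \frac{1}{46552} \approx -2.1481 \cdot 10^{-5}$)
$\left(R{\left(-47,98 \right)} + V\right) + D = \left(\frac{134}{103} + 654 i \sqrt{7}\right) - \frac{1}{46552} = \frac{6237865}{4794856} + 654 i \sqrt{7}$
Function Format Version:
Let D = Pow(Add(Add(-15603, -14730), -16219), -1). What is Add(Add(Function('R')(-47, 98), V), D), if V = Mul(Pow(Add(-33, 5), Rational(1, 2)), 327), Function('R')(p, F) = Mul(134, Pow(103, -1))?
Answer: Add(Rational(6237865, 4794856), Mul(654, I, Pow(7, Rational(1, 2)))) ≈ Add(1.3009, Mul(1730.3, I))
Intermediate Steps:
Function('R')(p, F) = Rational(134, 103) (Function('R')(p, F) = Mul(134, Rational(1, 103)) = Rational(134, 103))
V = Mul(654, I, Pow(7, Rational(1, 2))) (V = Mul(Pow(-28, Rational(1, 2)), 327) = Mul(Mul(2, I, Pow(7, Rational(1, 2))), 327) = Mul(654, I, Pow(7, Rational(1, 2))) ≈ Mul(1730.3, I))
D = Rational(-1, 46552) (D = Pow(Add(-30333, -16219), -1) = Pow(-46552, -1) = Rational(-1, 46552) ≈ -2.1481e-5)
Add(Add(Function('R')(-47, 98), V), D) = Add(Add(Rational(134, 103), Mul(654, I, Pow(7, Rational(1, 2)))), Rational(-1, 46552)) = Add(Rational(6237865, 4794856), Mul(654, I, Pow(7, Rational(1, 2))))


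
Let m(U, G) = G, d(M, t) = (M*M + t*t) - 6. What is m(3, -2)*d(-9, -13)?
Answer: -488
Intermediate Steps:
d(M, t) = -6 + M**2 + t**2 (d(M, t) = (M**2 + t**2) - 6 = -6 + M**2 + t**2)
m(3, -2)*d(-9, -13) = -2*(-6 + (-9)**2 + (-13)**2) = -2*(-6 + 81 + 169) = -2*244 = -488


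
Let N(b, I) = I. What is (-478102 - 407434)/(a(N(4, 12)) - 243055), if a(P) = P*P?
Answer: 885536/242911 ≈ 3.6455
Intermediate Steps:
a(P) = P²
(-478102 - 407434)/(a(N(4, 12)) - 243055) = (-478102 - 407434)/(12² - 243055) = -885536/(144 - 243055) = -885536/(-242911) = -885536*(-1/242911) = 885536/242911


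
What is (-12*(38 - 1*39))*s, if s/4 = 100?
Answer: 4800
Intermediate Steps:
s = 400 (s = 4*100 = 400)
(-12*(38 - 1*39))*s = -12*(38 - 1*39)*400 = -12*(38 - 39)*400 = -12*(-1)*400 = 12*400 = 4800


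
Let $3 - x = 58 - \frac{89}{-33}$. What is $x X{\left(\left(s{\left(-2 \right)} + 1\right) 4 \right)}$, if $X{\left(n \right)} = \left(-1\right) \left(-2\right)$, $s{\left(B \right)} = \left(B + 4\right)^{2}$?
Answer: $- \frac{3808}{33} \approx -115.39$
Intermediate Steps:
$s{\left(B \right)} = \left(4 + B\right)^{2}$
$x = - \frac{1904}{33}$ ($x = 3 - \left(58 - \frac{89}{-33}\right) = 3 - \left(58 - - \frac{89}{33}\right) = 3 - \left(58 + \frac{89}{33}\right) = 3 - \frac{2003}{33} = - \frac{1904}{33} \approx -57.697$)
$X{\left(n \right)} = 2$
$x X{\left(\left(s{\left(-2 \right)} + 1\right) 4 \right)} = \left(- \frac{1904}{33}\right) 2 = - \frac{3808}{33}$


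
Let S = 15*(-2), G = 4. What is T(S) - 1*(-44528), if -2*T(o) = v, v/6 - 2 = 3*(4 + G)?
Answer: 44450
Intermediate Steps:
S = -30
v = 156 (v = 12 + 6*(3*(4 + 4)) = 12 + 6*(3*8) = 12 + 6*24 = 12 + 144 = 156)
T(o) = -78 (T(o) = -½*156 = -78)
T(S) - 1*(-44528) = -78 - 1*(-44528) = -78 + 44528 = 44450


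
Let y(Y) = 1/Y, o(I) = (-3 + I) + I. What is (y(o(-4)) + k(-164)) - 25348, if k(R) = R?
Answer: -280633/11 ≈ -25512.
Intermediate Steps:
o(I) = -3 + 2*I
(y(o(-4)) + k(-164)) - 25348 = (1/(-3 + 2*(-4)) - 164) - 25348 = (1/(-3 - 8) - 164) - 25348 = (1/(-11) - 164) - 25348 = (-1/11 - 164) - 25348 = -1805/11 - 25348 = -280633/11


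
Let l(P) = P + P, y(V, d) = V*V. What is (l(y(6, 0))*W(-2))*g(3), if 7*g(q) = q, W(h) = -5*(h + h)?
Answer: 4320/7 ≈ 617.14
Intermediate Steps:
W(h) = -10*h
g(q) = q/7
y(V, d) = V²
l(P) = 2*P
(l(y(6, 0))*W(-2))*g(3) = ((2*6²)*(-10*(-2)))*((⅐)*3) = ((2*36)*20)*(3/7) = (72*20)*(3/7) = 1440*(3/7) = 4320/7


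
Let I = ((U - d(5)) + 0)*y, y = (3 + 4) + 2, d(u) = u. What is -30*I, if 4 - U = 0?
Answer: 270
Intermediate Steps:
U = 4 (U = 4 - 1*0 = 4 + 0 = 4)
y = 9 (y = 7 + 2 = 9)
I = -9 (I = ((4 - 1*5) + 0)*9 = ((4 - 5) + 0)*9 = (-1 + 0)*9 = -1*9 = -9)
-30*I = -30*(-9) = 270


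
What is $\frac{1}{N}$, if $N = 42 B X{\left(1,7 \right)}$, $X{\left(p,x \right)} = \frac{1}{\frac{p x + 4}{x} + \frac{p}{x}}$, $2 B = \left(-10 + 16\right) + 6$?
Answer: $\frac{1}{147} \approx 0.0068027$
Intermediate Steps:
$B = 6$ ($B = \frac{\left(-10 + 16\right) + 6}{2} = \frac{6 + 6}{2} = \frac{1}{2} \cdot 12 = 6$)
$X{\left(p,x \right)} = \frac{1}{\frac{p}{x} + \frac{4 + p x}{x}}$ ($X{\left(p,x \right)} = \frac{1}{\frac{4 + p x}{x} + \frac{p}{x}} = \frac{1}{\frac{p}{x} + \frac{4 + p x}{x}}$)
$N = 147$ ($N = 42 \cdot 6 \frac{7}{4 + 1 + 1 \cdot 7} = 252 \frac{7}{4 + 1 + 7} = 252 \cdot \frac{7}{12} = 147$)
$\frac{1}{N} = \frac{1}{147}$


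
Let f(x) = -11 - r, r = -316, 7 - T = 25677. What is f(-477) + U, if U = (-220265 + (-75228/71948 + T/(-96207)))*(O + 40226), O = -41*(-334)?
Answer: -20552388857963755235/1730475309 ≈ -1.1877e+10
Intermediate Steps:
T = -25670 (T = 7 - 1*25677 = 7 - 25677 = -25670)
f(x) = 305 (f(x) = -11 - 1*(-316) = -11 + 316 = 305)
O = 13694
U = -20552389385758724480/1730475309 (U = (-220265 + (-75228/71948 - 25670/(-96207)))*(13694 + 40226) = (-220265 + (-75228*1/71948 - 25670*(-1/96207)))*53920 = (-220265 + (-18807/17987 + 25670/96207))*53920 = (-220265 - 1347638759/1730475309)*53920 = -381164491575644/1730475309*53920 = -20552389385758724480/1730475309 ≈ -1.1877e+10)
f(-477) + U = 305 - 20552389385758724480/1730475309 = -20552388857963755235/1730475309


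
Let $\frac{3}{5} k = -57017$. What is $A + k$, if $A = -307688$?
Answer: $- \frac{1208149}{3} \approx -4.0272 \cdot 10^{5}$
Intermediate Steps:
$k = - \frac{285085}{3}$ ($k = \frac{5}{3} \left(-57017\right) = - \frac{285085}{3} \approx -95028.0$)
$A + k = -307688 - \frac{285085}{3} = - \frac{1208149}{3}$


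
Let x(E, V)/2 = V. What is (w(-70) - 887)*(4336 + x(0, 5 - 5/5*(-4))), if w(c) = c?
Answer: -4166778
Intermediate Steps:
x(E, V) = 2*V
(w(-70) - 887)*(4336 + x(0, 5 - 5/5*(-4))) = (-70 - 887)*(4336 + 2*(5 - 5/5*(-4))) = -957*(4336 + 2*(5 - 5*⅕*(-4))) = -957*(4336 + 2*(5 - 1*(-4))) = -957*(4336 + 2*(5 + 4)) = -957*(4336 + 2*9) = -957*(4336 + 18) = -957*4354 = -4166778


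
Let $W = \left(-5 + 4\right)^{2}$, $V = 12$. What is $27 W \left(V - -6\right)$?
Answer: $486$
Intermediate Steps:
$W = 1$ ($W = \left(-1\right)^{2} = 1$)
$27 W \left(V - -6\right) = 27 \cdot 1 \left(12 - -6\right) = 27 \left(12 + 6\right) = 27 \cdot 18 = 486$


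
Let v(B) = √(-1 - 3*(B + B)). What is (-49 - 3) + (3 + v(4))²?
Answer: -68 + 30*I ≈ -68.0 + 30.0*I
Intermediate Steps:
v(B) = √(-1 - 6*B)
(-49 - 3) + (3 + v(4))² = (-49 - 3) + (3 + √(-1 - 6*4))² = -52 + (3 + √(-1 - 24))² = -52 + (3 + √(-25))² = -52 + (3 + 5*I)²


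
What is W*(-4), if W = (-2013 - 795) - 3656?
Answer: 25856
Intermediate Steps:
W = -6464 (W = -2808 - 3656 = -6464)
W*(-4) = -6464*(-4) = 25856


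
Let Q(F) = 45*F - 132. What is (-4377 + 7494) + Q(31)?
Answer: 4380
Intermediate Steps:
Q(F) = -132 + 45*F
(-4377 + 7494) + Q(31) = (-4377 + 7494) + (-132 + 45*31) = 3117 + (-132 + 1395) = 3117 + 1263 = 4380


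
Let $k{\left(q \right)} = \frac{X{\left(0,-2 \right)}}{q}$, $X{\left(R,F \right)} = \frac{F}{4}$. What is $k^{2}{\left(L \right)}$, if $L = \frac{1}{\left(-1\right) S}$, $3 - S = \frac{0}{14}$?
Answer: $\frac{9}{4} \approx 2.25$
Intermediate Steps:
$S = 3$ ($S = 3 - \frac{0}{14} = 3 - 0 \cdot \frac{1}{14} = 3 - 0 = 3 + 0 = 3$)
$X{\left(R,F \right)} = \frac{F}{4}$ ($X{\left(R,F \right)} = F \frac{1}{4} = \frac{F}{4}$)
$L = - \frac{1}{3}$ ($L = \frac{1}{\left(-1\right) 3} = \frac{1}{-3} = - \frac{1}{3} \approx -0.33333$)
$k{\left(q \right)} = - \frac{1}{2 q}$ ($k{\left(q \right)} = \frac{\frac{1}{4} \left(-2\right)}{q} = - \frac{1}{2 q}$)
$k^{2}{\left(L \right)} = \left(- \frac{1}{2 \left(- \frac{1}{3}\right)}\right)^{2} = \left(\left(- \frac{1}{2}\right) \left(-3\right)\right)^{2} = \left(\frac{3}{2}\right)^{2} = \frac{9}{4}$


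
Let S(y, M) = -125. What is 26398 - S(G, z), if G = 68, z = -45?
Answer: 26523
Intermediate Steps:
26398 - S(G, z) = 26398 - 1*(-125) = 26398 + 125 = 26523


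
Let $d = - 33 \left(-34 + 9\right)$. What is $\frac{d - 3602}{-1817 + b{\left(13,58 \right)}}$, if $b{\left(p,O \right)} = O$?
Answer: $\frac{2777}{1759} \approx 1.5787$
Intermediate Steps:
$d = 825$ ($d = \left(-33\right) \left(-25\right) = 825$)
$\frac{d - 3602}{-1817 + b{\left(13,58 \right)}} = \frac{825 - 3602}{-1817 + 58} = - \frac{2777}{-1759} = \left(-2777\right) \left(- \frac{1}{1759}\right) = \frac{2777}{1759}$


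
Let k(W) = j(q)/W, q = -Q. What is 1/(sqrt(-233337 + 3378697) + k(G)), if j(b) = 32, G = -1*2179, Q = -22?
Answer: 4358/933393639921 + 4748041*sqrt(196585)/3733574559684 ≈ 0.00056386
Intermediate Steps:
G = -2179
q = 22 (q = -1*(-22) = 22)
k(W) = 32/W
1/(sqrt(-233337 + 3378697) + k(G)) = 1/(sqrt(-233337 + 3378697) + 32/(-2179)) = 1/(sqrt(3145360) + 32*(-1/2179)) = 1/(4*sqrt(196585) - 32/2179) = 1/(-32/2179 + 4*sqrt(196585))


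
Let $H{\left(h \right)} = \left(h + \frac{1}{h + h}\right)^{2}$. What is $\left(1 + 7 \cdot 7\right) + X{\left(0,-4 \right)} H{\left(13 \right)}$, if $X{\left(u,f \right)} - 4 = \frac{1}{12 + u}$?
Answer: $\frac{2012243}{2704} \approx 744.17$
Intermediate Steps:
$X{\left(u,f \right)} = 4 + \frac{1}{12 + u}$
$H{\left(h \right)} = \left(h + \frac{1}{2 h}\right)^{2}$
$\left(1 + 7 \cdot 7\right) + X{\left(0,-4 \right)} H{\left(13 \right)} = \left(1 + 7 \cdot 7\right) + \frac{49 + 4 \cdot 0}{12 + 0} \frac{\left(1 + 2 \cdot 13^{2}\right)^{2}}{4 \cdot 169} = \left(1 + 49\right) + \frac{49 + 0}{12} \cdot \frac{1}{4} \cdot \frac{1}{169} \left(1 + 2 \cdot 169\right)^{2} = 50 + \frac{1}{12} \cdot 49 \cdot \frac{1}{4} \cdot \frac{1}{169} \left(1 + 338\right)^{2} = 50 + \frac{49 \cdot \frac{1}{4} \cdot \frac{1}{169} \cdot 339^{2}}{12} = 50 + \frac{49 \cdot \frac{1}{4} \cdot \frac{1}{169} \cdot 114921}{12} = 50 + \frac{49}{12} \cdot \frac{114921}{676} = 50 + \frac{1877043}{2704} = \frac{2012243}{2704}$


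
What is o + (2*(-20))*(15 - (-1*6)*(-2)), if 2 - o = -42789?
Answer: 42671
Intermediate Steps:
o = 42791 (o = 2 - 1*(-42789) = 2 + 42789 = 42791)
o + (2*(-20))*(15 - (-1*6)*(-2)) = 42791 + (2*(-20))*(15 - (-1*6)*(-2)) = 42791 - 40*(15 - (-6)*(-2)) = 42791 - 40*(15 - 1*12) = 42791 - 40*(15 - 12) = 42791 - 40*3 = 42791 - 120 = 42671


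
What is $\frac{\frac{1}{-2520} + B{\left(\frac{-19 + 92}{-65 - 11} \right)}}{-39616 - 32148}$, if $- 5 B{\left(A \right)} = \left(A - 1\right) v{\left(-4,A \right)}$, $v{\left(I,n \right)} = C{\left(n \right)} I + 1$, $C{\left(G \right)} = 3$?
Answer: $\frac{206533}{3436060320} \approx 6.0108 \cdot 10^{-5}$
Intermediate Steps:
$v{\left(I,n \right)} = 1 + 3 I$ ($v{\left(I,n \right)} = 3 I + 1 = 1 + 3 I$)
$B{\left(A \right)} = - \frac{11}{5} + \frac{11 A}{5}$ ($B{\left(A \right)} = - \frac{\left(A - 1\right) \left(1 + 3 \left(-4\right)\right)}{5} = - \frac{\left(-1 + A\right) \left(1 - 12\right)}{5} = - \frac{\left(-1 + A\right) \left(-11\right)}{5} = - \frac{11 - 11 A}{5} = - \frac{11}{5} + \frac{11 A}{5}$)
$\frac{\frac{1}{-2520} + B{\left(\frac{-19 + 92}{-65 - 11} \right)}}{-39616 - 32148} = \frac{\frac{1}{-2520} - \left(\frac{11}{5} - \frac{11 \frac{-19 + 92}{-65 - 11}}{5}\right)}{-39616 - 32148} = \frac{- \frac{1}{2520} - \left(\frac{11}{5} - \frac{11 \frac{73}{-76}}{5}\right)}{-71764} = \left(- \frac{1}{2520} - \left(\frac{11}{5} - \frac{11 \cdot 73 \left(- \frac{1}{76}\right)}{5}\right)\right) \left(- \frac{1}{71764}\right) = \left(- \frac{1}{2520} + \left(- \frac{11}{5} + \frac{11}{5} \left(- \frac{73}{76}\right)\right)\right) \left(- \frac{1}{71764}\right) = \left(- \frac{1}{2520} - \frac{1639}{380}\right) \left(- \frac{1}{71764}\right) = \left(- \frac{206533}{47880}\right) \left(- \frac{1}{71764}\right) = \frac{206533}{3436060320}$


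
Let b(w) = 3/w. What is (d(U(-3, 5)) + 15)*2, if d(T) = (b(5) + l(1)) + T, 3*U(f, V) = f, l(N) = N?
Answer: 156/5 ≈ 31.200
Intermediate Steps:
U(f, V) = f/3
d(T) = 8/5 + T (d(T) = (3/5 + 1) + T = 8/5 + T)
(d(U(-3, 5)) + 15)*2 = ((8/5 + (1/3)*(-3)) + 15)*2 = ((8/5 - 1) + 15)*2 = (3/5 + 15)*2 = (78/5)*2 = 156/5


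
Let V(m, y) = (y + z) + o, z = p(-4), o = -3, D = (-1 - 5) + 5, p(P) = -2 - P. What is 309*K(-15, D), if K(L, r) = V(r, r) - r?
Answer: -309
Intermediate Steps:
D = -1 (D = -6 + 5 = -1)
z = 2 (z = -2 - 1*(-4) = -2 + 4 = 2)
V(m, y) = -1 + y (V(m, y) = (y + 2) - 3 = (2 + y) - 3 = -1 + y)
K(L, r) = -1 (K(L, r) = (-1 + r) - r = -1)
309*K(-15, D) = 309*(-1) = -309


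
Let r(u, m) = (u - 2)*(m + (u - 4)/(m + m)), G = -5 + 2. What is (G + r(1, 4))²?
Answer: 2809/64 ≈ 43.891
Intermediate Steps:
G = -3
r(u, m) = (-2 + u)*(m + (-4 + u)/(2*m)) (r(u, m) = (-2 + u)*(m + (-4 + u)/((2*m))) = (-2 + u)*(m + (-4 + u)*(1/(2*m))) = (-2 + u)*(m + (-4 + u)/(2*m)))
(G + r(1, 4))² = (-3 + (½)*(8 + 1² - 6*1 + 2*4²*(-2 + 1))/4)² = (-3 + (½)*(¼)*(8 + 1 - 6 + 2*16*(-1)))² = (-3 + (½)*(¼)*(8 + 1 - 6 - 32))² = (-3 + (½)*(¼)*(-29))² = (-3 - 29/8)² = (-53/8)² = 2809/64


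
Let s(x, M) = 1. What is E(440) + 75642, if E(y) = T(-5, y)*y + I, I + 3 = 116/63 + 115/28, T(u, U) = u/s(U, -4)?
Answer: 18508127/252 ≈ 73445.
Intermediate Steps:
T(u, U) = u (T(u, U) = u/1 = u*1 = u)
I = 743/252 (I = -3 + (116/63 + 115/28) = -3 + 1499/252 = 743/252 ≈ 2.9484)
E(y) = 743/252 - 5*y (E(y) = -5*y + 743/252 = 743/252 - 5*y)
E(440) + 75642 = (743/252 - 5*440) + 75642 = (743/252 - 2200) + 75642 = -553657/252 + 75642 = 18508127/252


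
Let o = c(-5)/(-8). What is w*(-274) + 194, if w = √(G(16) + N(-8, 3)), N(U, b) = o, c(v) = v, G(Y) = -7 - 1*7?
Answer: 194 - 137*I*√214/2 ≈ 194.0 - 1002.1*I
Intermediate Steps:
G(Y) = -14 (G(Y) = -7 - 7 = -14)
o = 5/8 (o = -5/(-8) = -5*(-⅛) = 5/8 ≈ 0.62500)
N(U, b) = 5/8
w = I*√214/4 (w = √(-14 + 5/8) = √(-107/8) = I*√214/4 ≈ 3.6572*I)
w*(-274) + 194 = (I*√214/4)*(-274) + 194 = -137*I*√214/2 + 194 = 194 - 137*I*√214/2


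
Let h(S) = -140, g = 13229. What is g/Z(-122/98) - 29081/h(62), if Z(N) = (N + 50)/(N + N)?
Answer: -156476811/334460 ≈ -467.85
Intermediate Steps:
Z(N) = (50 + N)/(2*N) (Z(N) = (50 + N)/((2*N)) = (50 + N)*(1/(2*N)) = (50 + N)/(2*N))
g/Z(-122/98) - 29081/h(62) = 13229/(((50 - 122/98)/(2*((-122/98))))) - 29081/(-140) = 13229/(((50 - 122*1/98)/(2*((-122*1/98))))) - 29081*(-1/140) = 13229/(((50 - 61/49)/(2*(-61/49)))) + 29081/140 = 13229/(((½)*(-49/61)*(2389/49))) + 29081/140 = 13229/(-2389/122) + 29081/140 = 13229*(-122/2389) + 29081/140 = -1613938/2389 + 29081/140 = -156476811/334460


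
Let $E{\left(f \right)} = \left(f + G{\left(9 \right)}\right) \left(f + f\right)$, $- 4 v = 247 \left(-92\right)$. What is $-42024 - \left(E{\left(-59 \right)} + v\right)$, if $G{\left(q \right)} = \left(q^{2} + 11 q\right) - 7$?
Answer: $-34253$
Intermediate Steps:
$G{\left(q \right)} = -7 + q^{2} + 11 q$
$v = 5681$ ($v = - \frac{247 \left(-92\right)}{4} = \left(- \frac{1}{4}\right) \left(-22724\right) = 5681$)
$E{\left(f \right)} = 2 f \left(173 + f\right)$ ($E{\left(f \right)} = \left(f + \left(-7 + 9^{2} + 11 \cdot 9\right)\right) \left(f + f\right) = \left(f + \left(-7 + 81 + 99\right)\right) 2 f = \left(f + 173\right) 2 f = \left(173 + f\right) 2 f = 2 f \left(173 + f\right)$)
$-42024 - \left(E{\left(-59 \right)} + v\right) = -42024 - \left(2 \left(-59\right) \left(173 - 59\right) + 5681\right) = -42024 - \left(2 \left(-59\right) 114 + 5681\right) = -42024 - \left(-13452 + 5681\right) = -42024 - -7771 = -42024 + 7771 = -34253$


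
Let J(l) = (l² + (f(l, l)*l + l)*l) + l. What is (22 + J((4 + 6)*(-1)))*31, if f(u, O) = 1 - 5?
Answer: -5828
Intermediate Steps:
f(u, O) = -4
J(l) = l - 2*l² (J(l) = (l² + (-4*l + l)*l) + l = (l² + (-3*l)*l) + l = (l² - 3*l²) + l = -2*l² + l = l - 2*l²)
(22 + J((4 + 6)*(-1)))*31 = (22 + ((4 + 6)*(-1))*(1 - 2*(4 + 6)*(-1)))*31 = (22 + (10*(-1))*(1 - 20*(-1)))*31 = (22 - 10*(1 - 2*(-10)))*31 = (22 - 10*(1 + 20))*31 = (22 - 10*21)*31 = (22 - 210)*31 = -188*31 = -5828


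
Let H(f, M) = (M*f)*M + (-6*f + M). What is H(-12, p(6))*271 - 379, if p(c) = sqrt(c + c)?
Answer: -19891 + 542*sqrt(3) ≈ -18952.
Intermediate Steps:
p(c) = sqrt(2)*sqrt(c) (p(c) = sqrt(2*c) = sqrt(2)*sqrt(c))
H(f, M) = M - 6*f + f*M**2 (H(f, M) = f*M**2 + (M - 6*f) = M - 6*f + f*M**2)
H(-12, p(6))*271 - 379 = (sqrt(2)*sqrt(6) - 6*(-12) - 12*(sqrt(2)*sqrt(6))**2)*271 - 379 = (2*sqrt(3) + 72 - 12*(2*sqrt(3))**2)*271 - 379 = (2*sqrt(3) + 72 - 12*12)*271 - 379 = (2*sqrt(3) + 72 - 144)*271 - 379 = (-72 + 2*sqrt(3))*271 - 379 = (-19512 + 542*sqrt(3)) - 379 = -19891 + 542*sqrt(3)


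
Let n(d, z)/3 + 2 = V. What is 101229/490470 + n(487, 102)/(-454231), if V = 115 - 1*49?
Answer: 15295726553/74262226190 ≈ 0.20597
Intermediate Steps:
V = 66 (V = 115 - 49 = 66)
n(d, z) = 192 (n(d, z) = -6 + 3*66 = -6 + 198 = 192)
101229/490470 + n(487, 102)/(-454231) = 101229/490470 + 192/(-454231) = 101229*(1/490470) + 192*(-1/454231) = 33743/163490 - 192/454231 = 15295726553/74262226190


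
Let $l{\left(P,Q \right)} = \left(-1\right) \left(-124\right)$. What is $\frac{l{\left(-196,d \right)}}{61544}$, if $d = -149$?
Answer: $\frac{31}{15386} \approx 0.0020148$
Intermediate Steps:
$l{\left(P,Q \right)} = 124$
$\frac{l{\left(-196,d \right)}}{61544} = \frac{124}{61544} = 124 \cdot \frac{1}{61544} = \frac{31}{15386}$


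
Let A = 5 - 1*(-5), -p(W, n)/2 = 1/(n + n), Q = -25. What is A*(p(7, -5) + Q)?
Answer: -248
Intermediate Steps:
p(W, n) = -1/n (p(W, n) = -2/(n + n) = -2*1/(2*n) = -1/n)
A = 10 (A = 5 + 5 = 10)
A*(p(7, -5) + Q) = 10*(-1/(-5) - 25) = 10*(-1*(-⅕) - 25) = 10*(⅕ - 25) = 10*(-124/5) = -248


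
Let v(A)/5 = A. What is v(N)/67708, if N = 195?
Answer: 975/67708 ≈ 0.014400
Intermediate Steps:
v(A) = 5*A
v(N)/67708 = (5*195)/67708 = 975*(1/67708) = 975/67708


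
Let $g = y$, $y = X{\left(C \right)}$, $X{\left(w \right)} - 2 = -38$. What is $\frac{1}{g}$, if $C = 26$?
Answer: $- \frac{1}{36} \approx -0.027778$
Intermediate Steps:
$X{\left(w \right)} = -36$ ($X{\left(w \right)} = 2 - 38 = -36$)
$y = -36$
$g = -36$
$\frac{1}{g} = \frac{1}{-36} = - \frac{1}{36}$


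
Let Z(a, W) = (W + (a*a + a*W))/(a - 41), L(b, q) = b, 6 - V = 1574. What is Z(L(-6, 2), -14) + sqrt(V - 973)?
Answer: -106/47 + 11*I*sqrt(21) ≈ -2.2553 + 50.408*I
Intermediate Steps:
V = -1568 (V = 6 - 1*1574 = 6 - 1574 = -1568)
Z(a, W) = (W + a**2 + W*a)/(-41 + a) (Z(a, W) = (W + (a**2 + W*a))/(-41 + a) = (W + a**2 + W*a)/(-41 + a))
Z(L(-6, 2), -14) + sqrt(V - 973) = (-14 + (-6)**2 - 14*(-6))/(-41 - 6) + sqrt(-1568 - 973) = (-14 + 36 + 84)/(-47) + sqrt(-2541) = -1/47*106 + 11*I*sqrt(21) = -106/47 + 11*I*sqrt(21)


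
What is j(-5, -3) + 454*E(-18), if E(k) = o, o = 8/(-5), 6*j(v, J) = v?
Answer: -21817/30 ≈ -727.23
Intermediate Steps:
j(v, J) = v/6
o = -8/5 (o = 8*(-1/5) = -8/5 ≈ -1.6000)
E(k) = -8/5
j(-5, -3) + 454*E(-18) = (1/6)*(-5) + 454*(-8/5) = -5/6 - 3632/5 = -21817/30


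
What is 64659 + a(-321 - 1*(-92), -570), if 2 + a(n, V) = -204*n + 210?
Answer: 111583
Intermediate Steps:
a(n, V) = 208 - 204*n (a(n, V) = -2 + (-204*n + 210) = -2 + (210 - 204*n) = 208 - 204*n)
64659 + a(-321 - 1*(-92), -570) = 64659 + (208 - 204*(-321 - 1*(-92))) = 64659 + (208 - 204*(-321 + 92)) = 64659 + (208 - 204*(-229)) = 64659 + (208 + 46716) = 64659 + 46924 = 111583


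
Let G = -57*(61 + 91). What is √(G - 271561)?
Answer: 5*I*√11209 ≈ 529.36*I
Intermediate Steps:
G = -8664 (G = -57*152 = -8664)
√(G - 271561) = √(-8664 - 271561) = √(-280225) = 5*I*√11209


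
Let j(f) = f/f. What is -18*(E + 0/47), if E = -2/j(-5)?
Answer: 36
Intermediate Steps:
j(f) = 1
E = -2 (E = -2/1 = -2*1 = -2)
-18*(E + 0/47) = -18*(-2 + 0/47) = -18*(-2 + 0*(1/47)) = -18*(-2 + 0) = -18*(-2) = 36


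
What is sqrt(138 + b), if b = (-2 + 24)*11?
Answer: 2*sqrt(95) ≈ 19.494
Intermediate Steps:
b = 242 (b = 22*11 = 242)
sqrt(138 + b) = sqrt(138 + 242) = sqrt(380) = 2*sqrt(95)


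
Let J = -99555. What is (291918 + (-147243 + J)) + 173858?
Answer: 218978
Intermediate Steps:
(291918 + (-147243 + J)) + 173858 = (291918 + (-147243 - 99555)) + 173858 = (291918 - 246798) + 173858 = 45120 + 173858 = 218978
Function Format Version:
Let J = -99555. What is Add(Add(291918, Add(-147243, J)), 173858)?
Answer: 218978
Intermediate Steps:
Add(Add(291918, Add(-147243, J)), 173858) = Add(Add(291918, Add(-147243, -99555)), 173858) = Add(Add(291918, -246798), 173858) = Add(45120, 173858) = 218978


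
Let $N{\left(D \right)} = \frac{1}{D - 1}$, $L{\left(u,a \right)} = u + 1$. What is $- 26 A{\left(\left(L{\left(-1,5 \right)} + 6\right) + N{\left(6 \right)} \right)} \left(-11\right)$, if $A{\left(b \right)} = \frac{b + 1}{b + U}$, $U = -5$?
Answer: $1716$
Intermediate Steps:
$L{\left(u,a \right)} = 1 + u$
$N{\left(D \right)} = \frac{1}{-1 + D}$
$A{\left(b \right)} = \frac{1 + b}{-5 + b}$ ($A{\left(b \right)} = \frac{b + 1}{b - 5} = \frac{1 + b}{-5 + b}$)
$- 26 A{\left(\left(L{\left(-1,5 \right)} + 6\right) + N{\left(6 \right)} \right)} \left(-11\right) = - 26 \frac{1 + \left(\left(\left(1 - 1\right) + 6\right) + \frac{1}{-1 + 6}\right)}{-5 + \left(\left(\left(1 - 1\right) + 6\right) + \frac{1}{-1 + 6}\right)} \left(-11\right) = - 26 \frac{1 + \left(\left(0 + 6\right) + \frac{1}{5}\right)}{-5 + \left(\left(0 + 6\right) + \frac{1}{5}\right)} \left(-11\right) = - 26 \frac{1 + \left(6 + \frac{1}{5}\right)}{-5 + \left(6 + \frac{1}{5}\right)} \left(-11\right) = - 26 \frac{1 + \frac{31}{5}}{-5 + \frac{31}{5}} \left(-11\right) = - 26 \frac{1}{\frac{6}{5}} \cdot \frac{36}{5} \left(-11\right) = - 26 \cdot \frac{5}{6} \cdot \frac{36}{5} \left(-11\right) = \left(-26\right) 6 \left(-11\right) = \left(-156\right) \left(-11\right) = 1716$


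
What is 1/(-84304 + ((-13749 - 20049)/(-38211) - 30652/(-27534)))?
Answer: -175350279/14782379614532 ≈ -1.1862e-5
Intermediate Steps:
1/(-84304 + ((-13749 - 20049)/(-38211) - 30652/(-27534))) = 1/(-84304 + (-33798*(-1/38211) - 30652*(-1/27534))) = 1/(-84304 + (11266/12737 + 15326/13767)) = 1/(-84304 + 350306284/175350279) = 1/(-14782379614532/175350279) = -175350279/14782379614532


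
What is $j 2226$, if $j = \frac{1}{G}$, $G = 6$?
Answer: $371$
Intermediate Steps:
$j = \frac{1}{6} \approx 0.16667$
$j 2226 = \frac{1}{6} \cdot 2226 = 371$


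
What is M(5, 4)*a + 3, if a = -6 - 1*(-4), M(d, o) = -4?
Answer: 11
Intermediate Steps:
a = -2 (a = -6 + 4 = -2)
M(5, 4)*a + 3 = -4*(-2) + 3 = 8 + 3 = 11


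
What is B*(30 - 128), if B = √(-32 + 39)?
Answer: -98*√7 ≈ -259.28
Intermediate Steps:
B = √7 ≈ 2.6458
B*(30 - 128) = √7*(30 - 128) = √7*(-98) = -98*√7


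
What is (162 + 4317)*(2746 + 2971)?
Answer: 25606443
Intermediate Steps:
(162 + 4317)*(2746 + 2971) = 4479*5717 = 25606443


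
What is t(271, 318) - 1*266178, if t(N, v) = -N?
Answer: -266449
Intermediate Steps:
t(271, 318) - 1*266178 = -1*271 - 1*266178 = -271 - 266178 = -266449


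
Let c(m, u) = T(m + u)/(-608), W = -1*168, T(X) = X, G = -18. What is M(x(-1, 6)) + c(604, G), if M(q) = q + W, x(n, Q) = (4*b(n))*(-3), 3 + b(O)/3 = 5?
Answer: -73253/304 ≈ -240.96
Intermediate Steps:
b(O) = 6 (b(O) = -9 + 3*5 = -9 + 15 = 6)
W = -168
x(n, Q) = -72 (x(n, Q) = (4*6)*(-3) = 24*(-3) = -72)
M(q) = -168 + q (M(q) = q - 168 = -168 + q)
c(m, u) = -m/608 - u/608 (c(m, u) = (m + u)/(-608) = (m + u)*(-1/608) = -m/608 - u/608)
M(x(-1, 6)) + c(604, G) = (-168 - 72) + (-1/608*604 - 1/608*(-18)) = -240 + (-151/152 + 9/304) = -240 - 293/304 = -73253/304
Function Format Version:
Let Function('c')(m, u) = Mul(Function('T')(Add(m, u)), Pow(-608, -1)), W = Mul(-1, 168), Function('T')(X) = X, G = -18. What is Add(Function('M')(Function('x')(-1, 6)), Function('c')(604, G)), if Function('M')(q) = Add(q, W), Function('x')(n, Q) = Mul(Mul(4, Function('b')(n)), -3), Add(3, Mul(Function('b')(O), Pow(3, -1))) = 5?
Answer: Rational(-73253, 304) ≈ -240.96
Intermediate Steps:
Function('b')(O) = 6 (Function('b')(O) = Add(-9, Mul(3, 5)) = Add(-9, 15) = 6)
W = -168
Function('x')(n, Q) = -72 (Function('x')(n, Q) = Mul(Mul(4, 6), -3) = Mul(24, -3) = -72)
Function('M')(q) = Add(-168, q) (Function('M')(q) = Add(q, -168) = Add(-168, q))
Function('c')(m, u) = Add(Mul(Rational(-1, 608), m), Mul(Rational(-1, 608), u)) (Function('c')(m, u) = Mul(Add(m, u), Pow(-608, -1)) = Mul(Add(m, u), Rational(-1, 608)) = Add(Mul(Rational(-1, 608), m), Mul(Rational(-1, 608), u)))
Add(Function('M')(Function('x')(-1, 6)), Function('c')(604, G)) = Add(Add(-168, -72), Add(Mul(Rational(-1, 608), 604), Mul(Rational(-1, 608), -18))) = Add(-240, Add(Rational(-151, 152), Rational(9, 304))) = Add(-240, Rational(-293, 304)) = Rational(-73253, 304)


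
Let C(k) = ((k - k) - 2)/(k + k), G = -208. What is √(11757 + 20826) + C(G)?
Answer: 1/208 + √32583 ≈ 180.51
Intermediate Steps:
C(k) = -1/k (C(k) = (0 - 2)/((2*k)) = -1/k)
√(11757 + 20826) + C(G) = √(11757 + 20826) - 1/(-208) = √32583 - 1*(-1/208) = √32583 + 1/208 = 1/208 + √32583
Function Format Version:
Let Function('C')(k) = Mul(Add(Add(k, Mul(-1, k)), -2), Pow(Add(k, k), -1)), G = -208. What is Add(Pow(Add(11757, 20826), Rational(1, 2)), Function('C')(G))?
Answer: Add(Rational(1, 208), Pow(32583, Rational(1, 2))) ≈ 180.51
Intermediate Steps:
Function('C')(k) = Mul(-1, Pow(k, -1)) (Function('C')(k) = Mul(Add(0, -2), Pow(Mul(2, k), -1)) = Mul(-2, Mul(Rational(1, 2), Pow(k, -1))) = Mul(-1, Pow(k, -1)))
Add(Pow(Add(11757, 20826), Rational(1, 2)), Function('C')(G)) = Add(Pow(Add(11757, 20826), Rational(1, 2)), Mul(-1, Pow(-208, -1))) = Add(Pow(32583, Rational(1, 2)), Mul(-1, Rational(-1, 208))) = Add(Pow(32583, Rational(1, 2)), Rational(1, 208)) = Add(Rational(1, 208), Pow(32583, Rational(1, 2)))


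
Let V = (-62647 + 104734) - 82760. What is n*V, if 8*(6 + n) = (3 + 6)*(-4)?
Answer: 854133/2 ≈ 4.2707e+5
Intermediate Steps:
V = -40673 (V = 42087 - 82760 = -40673)
n = -21/2 (n = -6 + ((3 + 6)*(-4))/8 = -6 + (9*(-4))/8 = -6 + (⅛)*(-36) = -6 - 9/2 = -21/2 ≈ -10.500)
n*V = -21/2*(-40673) = 854133/2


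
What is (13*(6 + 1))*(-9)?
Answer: -819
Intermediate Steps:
(13*(6 + 1))*(-9) = (13*7)*(-9) = 91*(-9) = -819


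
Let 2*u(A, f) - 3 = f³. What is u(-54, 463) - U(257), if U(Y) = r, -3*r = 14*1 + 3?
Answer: 148879292/3 ≈ 4.9626e+7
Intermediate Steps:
r = -17/3 (r = -(14*1 + 3)/3 = -(14 + 3)/3 = -⅓*17 = -17/3 ≈ -5.6667)
u(A, f) = 3/2 + f³/2
U(Y) = -17/3
u(-54, 463) - U(257) = (3/2 + (½)*463³) - 1*(-17/3) = (3/2 + (½)*99252847) + 17/3 = (3/2 + 99252847/2) + 17/3 = 49626425 + 17/3 = 148879292/3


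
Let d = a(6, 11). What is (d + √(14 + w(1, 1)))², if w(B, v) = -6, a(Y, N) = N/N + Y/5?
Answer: 321/25 + 44*√2/5 ≈ 25.285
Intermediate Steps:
a(Y, N) = 1 + Y/5 (a(Y, N) = 1 + Y*(⅕) = 1 + Y/5)
d = 11/5 (d = 1 + (⅕)*6 = 1 + 6/5 = 11/5 ≈ 2.2000)
(d + √(14 + w(1, 1)))² = (11/5 + √(14 - 6))² = (11/5 + √8)² = (11/5 + 2*√2)²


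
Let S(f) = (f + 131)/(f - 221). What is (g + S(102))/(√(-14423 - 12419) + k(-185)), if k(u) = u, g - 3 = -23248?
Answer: 511781780/7266973 + 2766388*I*√26842/7266973 ≈ 70.426 + 62.369*I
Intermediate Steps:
g = -23245 (g = 3 - 23248 = -23245)
S(f) = (131 + f)/(-221 + f)
(g + S(102))/(√(-14423 - 12419) + k(-185)) = (-23245 + (131 + 102)/(-221 + 102))/(√(-14423 - 12419) - 185) = (-23245 + 233/(-119))/(√(-26842) - 185) = (-23245 - 1/119*233)/(I*√26842 - 185) = (-23245 - 233/119)/(-185 + I*√26842) = -2766388/(119*(-185 + I*√26842))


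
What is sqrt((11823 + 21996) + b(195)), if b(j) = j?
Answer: sqrt(34014) ≈ 184.43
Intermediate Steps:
sqrt((11823 + 21996) + b(195)) = sqrt((11823 + 21996) + 195) = sqrt(33819 + 195) = sqrt(34014)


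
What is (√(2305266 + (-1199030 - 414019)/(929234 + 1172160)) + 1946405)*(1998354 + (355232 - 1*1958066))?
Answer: 769842105600 + 197760*√10179721021401190470/1050697 ≈ 7.7044e+11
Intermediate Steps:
(√(2305266 + (-1199030 - 414019)/(929234 + 1172160)) + 1946405)*(1998354 + (355232 - 1*1958066)) = (√(2305266 - 1613049/2101394) + 1946405)*(1998354 + (355232 - 1958066)) = (√(2305266 - 1613049*1/2101394) + 1946405)*(1998354 - 1602834) = (√(2305266 - 1613049/2101394) + 1946405)*395520 = (√(4844270527755/2101394) + 1946405)*395520 = (√10179721021401190470/2101394 + 1946405)*395520 = (1946405 + √10179721021401190470/2101394)*395520 = 769842105600 + 197760*√10179721021401190470/1050697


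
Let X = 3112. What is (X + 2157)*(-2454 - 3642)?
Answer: -32119824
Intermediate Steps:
(X + 2157)*(-2454 - 3642) = (3112 + 2157)*(-2454 - 3642) = 5269*(-6096) = -32119824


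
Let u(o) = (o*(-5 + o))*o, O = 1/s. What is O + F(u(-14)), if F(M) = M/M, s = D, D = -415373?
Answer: 415372/415373 ≈ 1.0000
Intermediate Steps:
s = -415373
O = -1/415373 (O = 1/(-415373) = -1/415373 ≈ -2.4075e-6)
u(o) = o**2*(-5 + o)
F(M) = 1
O + F(u(-14)) = -1/415373 + 1 = 415372/415373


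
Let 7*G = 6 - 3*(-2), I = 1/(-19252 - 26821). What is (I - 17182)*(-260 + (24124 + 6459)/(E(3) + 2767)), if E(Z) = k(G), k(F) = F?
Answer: 3819580210622973/892940813 ≈ 4.2775e+6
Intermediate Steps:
I = -1/46073 (I = 1/(-46073) = -1/46073 ≈ -2.1705e-5)
G = 12/7 (G = (6 - 3*(-2))/7 = (6 + 6)/7 = (⅐)*12 = 12/7 ≈ 1.7143)
E(Z) = 12/7
(I - 17182)*(-260 + (24124 + 6459)/(E(3) + 2767)) = (-1/46073 - 17182)*(-260 + (24124 + 6459)/(12/7 + 2767)) = -791626287*(-260 + 30583/(19381/7))/46073 = -791626287*(-260 + 30583*(7/19381))/46073 = -791626287*(-260 + 214081/19381)/46073 = -791626287/46073*(-4824979/19381) = 3819580210622973/892940813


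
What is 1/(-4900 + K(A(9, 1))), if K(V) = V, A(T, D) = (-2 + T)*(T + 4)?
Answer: -1/4809 ≈ -0.00020794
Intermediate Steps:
A(T, D) = (-2 + T)*(4 + T)
1/(-4900 + K(A(9, 1))) = 1/(-4900 + (-8 + 9² + 2*9)) = 1/(-4900 + (-8 + 81 + 18)) = 1/(-4900 + 91) = 1/(-4809) = -1/4809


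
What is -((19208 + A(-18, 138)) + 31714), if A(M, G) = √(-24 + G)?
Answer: -50922 - √114 ≈ -50933.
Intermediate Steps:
-((19208 + A(-18, 138)) + 31714) = -((19208 + √(-24 + 138)) + 31714) = -((19208 + √114) + 31714) = -(50922 + √114) = -50922 - √114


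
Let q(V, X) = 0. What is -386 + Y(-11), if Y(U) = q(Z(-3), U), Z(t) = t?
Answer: -386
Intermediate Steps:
Y(U) = 0
-386 + Y(-11) = -386 + 0 = -386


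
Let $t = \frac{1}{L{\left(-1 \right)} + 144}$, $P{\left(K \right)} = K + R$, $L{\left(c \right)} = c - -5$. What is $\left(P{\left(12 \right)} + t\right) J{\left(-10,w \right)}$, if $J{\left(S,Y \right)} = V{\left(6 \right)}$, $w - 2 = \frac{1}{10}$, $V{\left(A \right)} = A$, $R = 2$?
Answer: $\frac{6219}{74} \approx 84.041$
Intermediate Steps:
$w = \frac{21}{10}$ ($w = 2 + \frac{1}{10} = \frac{21}{10} \approx 2.1$)
$L{\left(c \right)} = 5 + c$ ($L{\left(c \right)} = c + 5 = 5 + c$)
$J{\left(S,Y \right)} = 6$
$P{\left(K \right)} = 2 + K$ ($P{\left(K \right)} = K + 2 = 2 + K$)
$t = \frac{1}{148}$ ($t = \frac{1}{\left(5 - 1\right) + 144} = \frac{1}{4 + 144} = \frac{1}{148} \approx 0.0067568$)
$\left(P{\left(12 \right)} + t\right) J{\left(-10,w \right)} = \left(\left(2 + 12\right) + \frac{1}{148}\right) 6 = \left(14 + \frac{1}{148}\right) 6 = \frac{2073}{148} \cdot 6 = \frac{6219}{74}$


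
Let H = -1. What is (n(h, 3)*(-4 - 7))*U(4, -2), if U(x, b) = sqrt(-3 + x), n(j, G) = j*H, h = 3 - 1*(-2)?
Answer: 55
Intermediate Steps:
h = 5 (h = 3 + 2 = 5)
n(j, G) = -j (n(j, G) = j*(-1) = -j)
(n(h, 3)*(-4 - 7))*U(4, -2) = ((-1*5)*(-4 - 7))*sqrt(-3 + 4) = (-5*(-11))*sqrt(1) = 55*1 = 55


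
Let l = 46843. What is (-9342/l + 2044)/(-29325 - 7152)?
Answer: -95737750/1708692111 ≈ -0.056030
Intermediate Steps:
(-9342/l + 2044)/(-29325 - 7152) = (-9342/46843 + 2044)/(-29325 - 7152) = (-9342*1/46843 + 2044)/(-36477) = (-9342/46843 + 2044)*(-1/36477) = (95737750/46843)*(-1/36477) = -95737750/1708692111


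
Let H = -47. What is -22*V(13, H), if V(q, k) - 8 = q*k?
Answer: 13266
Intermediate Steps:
V(q, k) = 8 + k*q (V(q, k) = 8 + q*k = 8 + k*q)
-22*V(13, H) = -22*(8 - 47*13) = -22*(8 - 611) = -22*(-603) = 13266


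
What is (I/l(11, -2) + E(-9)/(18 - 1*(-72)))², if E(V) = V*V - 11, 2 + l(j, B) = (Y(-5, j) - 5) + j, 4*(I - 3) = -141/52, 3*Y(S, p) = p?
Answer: 4092529/3504384 ≈ 1.1678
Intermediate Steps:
Y(S, p) = p/3
I = 483/208 (I = 3 + (-141/52)/4 = 3 + (-141*1/52)/4 = 3 + (¼)*(-141/52) = 3 - 141/208 = 483/208 ≈ 2.3221)
l(j, B) = -7 + 4*j/3 (l(j, B) = -2 + ((j/3 - 5) + j) = -2 + ((-5 + j/3) + j) = -2 + (-5 + 4*j/3) = -7 + 4*j/3)
E(V) = -11 + V² (E(V) = V² - 11 = -11 + V²)
(I/l(11, -2) + E(-9)/(18 - 1*(-72)))² = (483/(208*(-7 + (4/3)*11)) + (-11 + (-9)²)/(18 - 1*(-72)))² = (483/(208*(-7 + 44/3)) + (-11 + 81)/(18 + 72))² = (483/(208*(23/3)) + 70/90)² = ((483/208)*(3/23) + 70*(1/90))² = (63/208 + 7/9)² = (2023/1872)² = 4092529/3504384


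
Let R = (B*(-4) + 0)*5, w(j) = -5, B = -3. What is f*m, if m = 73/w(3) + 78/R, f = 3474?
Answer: -231021/5 ≈ -46204.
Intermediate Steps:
R = 60 (R = (-3*(-4) + 0)*5 = (12 + 0)*5 = 12*5 = 60)
m = -133/10 (m = 73/(-5) + 78/60 = 73*(-⅕) + 78*(1/60) = -73/5 + 13/10 = -133/10 ≈ -13.300)
f*m = 3474*(-133/10) = -231021/5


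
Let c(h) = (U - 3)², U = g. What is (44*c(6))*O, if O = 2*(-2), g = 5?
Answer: -704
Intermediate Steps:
O = -4
U = 5
c(h) = 4 (c(h) = (5 - 3)² = 2² = 4)
(44*c(6))*O = (44*4)*(-4) = 176*(-4) = -704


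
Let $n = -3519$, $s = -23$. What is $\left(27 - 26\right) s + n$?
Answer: $-3542$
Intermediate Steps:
$\left(27 - 26\right) s + n = \left(27 - 26\right) \left(-23\right) - 3519 = 1 \left(-23\right) - 3519 = -23 - 3519 = -3542$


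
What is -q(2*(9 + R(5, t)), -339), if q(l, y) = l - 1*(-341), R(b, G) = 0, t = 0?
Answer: -359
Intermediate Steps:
q(l, y) = 341 + l (q(l, y) = l + 341 = 341 + l)
-q(2*(9 + R(5, t)), -339) = -(341 + 2*(9 + 0)) = -(341 + 2*9) = -(341 + 18) = -1*359 = -359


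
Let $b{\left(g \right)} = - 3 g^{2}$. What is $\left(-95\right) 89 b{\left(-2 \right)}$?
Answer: $101460$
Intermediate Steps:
$\left(-95\right) 89 b{\left(-2 \right)} = \left(-95\right) 89 \left(- 3 \left(-2\right)^{2}\right) = - 8455 \left(\left(-3\right) 4\right) = \left(-8455\right) \left(-12\right) = 101460$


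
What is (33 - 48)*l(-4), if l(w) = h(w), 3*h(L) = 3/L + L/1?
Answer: 95/4 ≈ 23.750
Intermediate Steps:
h(L) = 1/L + L/3 (h(L) = (3/L + L/1)/3 = (3/L + L*1)/3 = (3/L + L)/3 = (L + 3/L)/3 = 1/L + L/3)
l(w) = 1/w + w/3
(33 - 48)*l(-4) = (33 - 48)*(1/(-4) + (⅓)*(-4)) = -15*(-¼ - 4/3) = -15*(-19/12) = 95/4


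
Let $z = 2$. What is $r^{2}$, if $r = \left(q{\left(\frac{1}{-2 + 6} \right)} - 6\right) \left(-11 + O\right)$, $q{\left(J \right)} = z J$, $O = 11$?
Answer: $0$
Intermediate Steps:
$q{\left(J \right)} = 2 J$
$r = 0$ ($r = \left(\frac{2}{-2 + 6} - 6\right) \left(-11 + 11\right) = \left(\frac{2}{4} - 6\right) 0 = \left(2 \cdot \frac{1}{4} - 6\right) 0 = \left(\frac{1}{2} - 6\right) 0 = \left(- \frac{11}{2}\right) 0 = 0$)
$r^{2} = 0^{2} = 0$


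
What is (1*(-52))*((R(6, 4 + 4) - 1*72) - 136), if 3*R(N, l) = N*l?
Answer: 9984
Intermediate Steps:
R(N, l) = N*l/3 (R(N, l) = (N*l)/3 = N*l/3)
(1*(-52))*((R(6, 4 + 4) - 1*72) - 136) = (1*(-52))*(((1/3)*6*(4 + 4) - 1*72) - 136) = -52*(((1/3)*6*8 - 72) - 136) = -52*((16 - 72) - 136) = -52*(-56 - 136) = -52*(-192) = 9984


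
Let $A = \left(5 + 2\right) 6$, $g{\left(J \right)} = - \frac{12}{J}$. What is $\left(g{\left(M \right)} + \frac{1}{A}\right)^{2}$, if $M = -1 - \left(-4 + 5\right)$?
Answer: $\frac{64009}{1764} \approx 36.286$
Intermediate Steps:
$M = -2$ ($M = -1 - 1 = -2$)
$A = 42$ ($A = 7 \cdot 6 = 42$)
$\left(g{\left(M \right)} + \frac{1}{A}\right)^{2} = \left(- \frac{12}{-2} + \frac{1}{42}\right)^{2} = \left(\left(-12\right) \left(- \frac{1}{2}\right) + \frac{1}{42}\right)^{2} = \left(6 + \frac{1}{42}\right)^{2} = \left(\frac{253}{42}\right)^{2} = \frac{64009}{1764}$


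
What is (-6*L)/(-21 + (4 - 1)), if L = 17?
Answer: 17/3 ≈ 5.6667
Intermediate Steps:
(-6*L)/(-21 + (4 - 1)) = (-6*17)/(-21 + (4 - 1)) = -102/(-21 + 3) = -102/(-18) = -102*(-1/18) = 17/3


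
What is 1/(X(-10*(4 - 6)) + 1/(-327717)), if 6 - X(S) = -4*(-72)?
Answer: -327717/92416195 ≈ -0.0035461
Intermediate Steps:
X(S) = -282 (X(S) = 6 - (-4)*(-72) = 6 - 1*288 = 6 - 288 = -282)
1/(X(-10*(4 - 6)) + 1/(-327717)) = 1/(-282 + 1/(-327717)) = 1/(-282 - 1/327717) = 1/(-92416195/327717) = -327717/92416195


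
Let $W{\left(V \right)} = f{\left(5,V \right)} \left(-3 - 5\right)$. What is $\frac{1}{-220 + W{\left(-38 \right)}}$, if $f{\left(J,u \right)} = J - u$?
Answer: $- \frac{1}{564} \approx -0.0017731$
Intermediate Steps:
$W{\left(V \right)} = -40 + 8 V$ ($W{\left(V \right)} = \left(5 - V\right) \left(-3 - 5\right) = \left(5 - V\right) \left(-8\right) = -40 + 8 V$)
$\frac{1}{-220 + W{\left(-38 \right)}} = \frac{1}{-220 + \left(-40 + 8 \left(-38\right)\right)} = \frac{1}{-220 - 344} = \frac{1}{-564} = - \frac{1}{564}$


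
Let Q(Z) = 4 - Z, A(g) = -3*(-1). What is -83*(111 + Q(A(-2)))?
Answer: -9296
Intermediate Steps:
A(g) = 3
-83*(111 + Q(A(-2))) = -83*(111 + (4 - 1*3)) = -83*(111 + (4 - 3)) = -83*(111 + 1) = -83*112 = -9296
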